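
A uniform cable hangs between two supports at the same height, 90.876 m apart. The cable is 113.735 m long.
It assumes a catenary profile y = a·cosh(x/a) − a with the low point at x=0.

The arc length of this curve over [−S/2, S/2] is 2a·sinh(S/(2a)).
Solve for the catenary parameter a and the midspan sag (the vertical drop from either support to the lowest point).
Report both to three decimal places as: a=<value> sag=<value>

seed: a₀ = √(S³/(24(L−S))) = √(90.876³/(24·22.859)) = 36.986188
iter 1: u=1.228513  f(a)=+1.788e+00  f'(a)=-1.433e+00  a ← 36.986188 − (+1.788e+00/-1.433e+00) = 38.234142
iter 2: u=1.188414  f(a)=+9.450e-02  f'(a)=-1.285e+00  a ← 38.234142 − (+9.450e-02/-1.285e+00) = 38.307671
iter 3: u=1.186133  f(a)=+2.964e-04  f'(a)=-1.277e+00  a ← 38.307671 − (+2.964e-04/-1.277e+00) = 38.307903
iter 4: u=1.186126  f(a)=+2.937e-09  f'(a)=-1.277e+00  a ← 38.307903 − (+2.937e-09/-1.277e+00) = 38.307903
iter 5: u=1.186126  f(a)=-2.842e-14  f'(a)=-1.277e+00  a ← 38.307903 − (-2.842e-14/-1.277e+00) = 38.307903
converged: |Δa| < 1e-12 after 5 iterations
sag = a·(cosh(S/(2a)) − 1) = 38.307903·(cosh(1.186126) − 1) = 30.258911
T_max/T_min = cosh(S/(2a)) = 1.789887

a=38.308 sag=30.259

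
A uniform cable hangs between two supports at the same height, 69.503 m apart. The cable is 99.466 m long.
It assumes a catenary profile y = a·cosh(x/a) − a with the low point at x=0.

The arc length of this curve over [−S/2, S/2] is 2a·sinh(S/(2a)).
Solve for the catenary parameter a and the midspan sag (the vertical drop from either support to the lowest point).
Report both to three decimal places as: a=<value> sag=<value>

seed: a₀ = √(S³/(24(L−S))) = √(69.503³/(24·29.963)) = 21.607626
iter 1: u=1.608298  f(a)=+4.123e+00  f'(a)=-3.560e+00  a ← 21.607626 − (+4.123e+00/-3.560e+00) = 22.765564
iter 2: u=1.526494  f(a)=+3.546e-01  f'(a)=-2.972e+00  a ← 22.765564 − (+3.546e-01/-2.972e+00) = 22.884876
iter 3: u=1.518536  f(a)=+3.168e-03  f'(a)=-2.919e+00  a ← 22.884876 − (+3.168e-03/-2.919e+00) = 22.885961
iter 4: u=1.518464  f(a)=+2.580e-07  f'(a)=-2.919e+00  a ← 22.885961 − (+2.580e-07/-2.919e+00) = 22.885961
iter 5: u=1.518464  f(a)=+0.000e+00  f'(a)=-2.919e+00  a ← 22.885961 − (+0.000e+00/-2.919e+00) = 22.885961
converged: |Δa| < 1e-12 after 5 iterations
sag = a·(cosh(S/(2a)) − 1) = 22.885961·(cosh(1.518464) − 1) = 31.860167
T_max/T_min = cosh(S/(2a)) = 2.392127

a=22.886 sag=31.860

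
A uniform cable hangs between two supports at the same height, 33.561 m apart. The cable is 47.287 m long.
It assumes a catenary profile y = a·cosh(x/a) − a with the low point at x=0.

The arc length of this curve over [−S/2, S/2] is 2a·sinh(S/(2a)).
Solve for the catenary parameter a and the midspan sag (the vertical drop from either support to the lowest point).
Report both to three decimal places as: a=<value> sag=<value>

seed: a₀ = √(S³/(24(L−S))) = √(33.561³/(24·13.726)) = 10.712103
iter 1: u=1.566499  f(a)=+1.786e+00  f'(a)=-3.249e+00  a ← 10.712103 − (+1.786e+00/-3.249e+00) = 11.261750
iter 2: u=1.490044  f(a)=+1.467e-01  f'(a)=-2.736e+00  a ← 11.261750 − (+1.467e-01/-2.736e+00) = 11.315363
iter 3: u=1.482984  f(a)=+1.185e-03  f'(a)=-2.692e+00  a ← 11.315363 − (+1.185e-03/-2.692e+00) = 11.315803
iter 4: u=1.482926  f(a)=+7.867e-08  f'(a)=-2.691e+00  a ← 11.315803 − (+7.867e-08/-2.691e+00) = 11.315804
iter 5: u=1.482926  f(a)=+0.000e+00  f'(a)=-2.691e+00  a ← 11.315804 − (+0.000e+00/-2.691e+00) = 11.315804
converged: |Δa| < 1e-12 after 5 iterations
sag = a·(cosh(S/(2a)) − 1) = 11.315804·(cosh(1.482926) − 1) = 14.896074
T_max/T_min = cosh(S/(2a)) = 2.316396

a=11.316 sag=14.896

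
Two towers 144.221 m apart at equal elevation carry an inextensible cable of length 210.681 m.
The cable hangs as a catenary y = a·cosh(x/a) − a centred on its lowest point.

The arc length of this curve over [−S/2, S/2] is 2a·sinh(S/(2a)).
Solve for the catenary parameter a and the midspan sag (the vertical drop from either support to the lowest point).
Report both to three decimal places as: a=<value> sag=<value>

a=46.094 sag=68.890

seed: a₀ = √(S³/(24(L−S))) = √(144.221³/(24·66.460)) = 43.366759
iter 1: u=1.662806  f(a)=+9.817e+00  f'(a)=-4.001e+00  a ← 43.366759 − (+9.817e+00/-4.001e+00) = 45.820530
iter 2: u=1.573760  f(a)=+8.948e-01  f'(a)=-3.302e+00  a ← 45.820530 − (+8.948e-01/-3.302e+00) = 46.091539
iter 3: u=1.564506  f(a)=+9.081e-03  f'(a)=-3.235e+00  a ← 46.091539 − (+9.081e-03/-3.235e+00) = 46.094346
iter 4: u=1.564411  f(a)=+9.564e-07  f'(a)=-3.234e+00  a ← 46.094346 − (+9.564e-07/-3.234e+00) = 46.094346
iter 5: u=1.564411  f(a)=+5.684e-14  f'(a)=-3.234e+00  a ← 46.094346 − (+5.684e-14/-3.234e+00) = 46.094346
converged: |Δa| < 1e-12 after 5 iterations
sag = a·(cosh(S/(2a)) − 1) = 46.094346·(cosh(1.564411) − 1) = 68.889608
T_max/T_min = cosh(S/(2a)) = 2.494535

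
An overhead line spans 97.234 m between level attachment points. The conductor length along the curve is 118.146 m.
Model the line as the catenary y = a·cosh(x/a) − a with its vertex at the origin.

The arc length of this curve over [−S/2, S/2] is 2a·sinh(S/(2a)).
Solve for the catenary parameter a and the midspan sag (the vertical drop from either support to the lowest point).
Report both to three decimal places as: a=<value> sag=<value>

seed: a₀ = √(S³/(24(L−S))) = √(97.234³/(24·20.912)) = 42.798034
iter 1: u=1.135963  f(a)=+1.391e+00  f'(a)=-1.109e+00  a ← 42.798034 − (+1.391e+00/-1.109e+00) = 44.052397
iter 2: u=1.103618  f(a)=+6.352e-02  f'(a)=-1.010e+00  a ← 44.052397 − (+6.352e-02/-1.010e+00) = 44.115278
iter 3: u=1.102045  f(a)=+1.464e-04  f'(a)=-1.005e+00  a ← 44.115278 − (+1.464e-04/-1.005e+00) = 44.115424
iter 4: u=1.102041  f(a)=+7.813e-10  f'(a)=-1.005e+00  a ← 44.115424 − (+7.813e-10/-1.005e+00) = 44.115424
iter 5: u=1.102041  f(a)=-1.421e-14  f'(a)=-1.005e+00  a ← 44.115424 − (-1.421e-14/-1.005e+00) = 44.115424
converged: |Δa| < 1e-12 after 5 iterations
sag = a·(cosh(S/(2a)) − 1) = 44.115424·(cosh(1.102041) − 1) = 29.612386
T_max/T_min = cosh(S/(2a)) = 1.671248

a=44.115 sag=29.612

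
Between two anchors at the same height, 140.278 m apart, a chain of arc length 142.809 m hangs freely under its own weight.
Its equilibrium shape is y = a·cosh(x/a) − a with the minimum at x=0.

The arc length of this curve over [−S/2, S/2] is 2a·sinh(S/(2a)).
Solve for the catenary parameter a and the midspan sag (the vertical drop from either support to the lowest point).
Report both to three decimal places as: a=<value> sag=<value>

a=213.748 sag=11.611

seed: a₀ = √(S³/(24(L−S))) = √(140.278³/(24·2.531)) = 213.173225
iter 1: u=0.329023  f(a)=+1.374e-02  f'(a)=-2.400e-02  a ← 213.173225 − (+1.374e-02/-2.400e-02) = 213.745430
iter 2: u=0.328143  f(a)=+5.550e-05  f'(a)=-2.381e-02  a ← 213.745430 − (+5.550e-05/-2.381e-02) = 213.747761
iter 3: u=0.328139  f(a)=+9.144e-10  f'(a)=-2.381e-02  a ← 213.747761 − (+9.144e-10/-2.381e-02) = 213.747761
iter 4: u=0.328139  f(a)=-2.842e-14  f'(a)=-2.381e-02  a ← 213.747761 − (-2.842e-14/-2.381e-02) = 213.747761
converged: |Δa| < 1e-12 after 4 iterations
sag = a·(cosh(S/(2a)) − 1) = 213.747761·(cosh(0.328139) − 1) = 11.611304
T_max/T_min = cosh(S/(2a)) = 1.054322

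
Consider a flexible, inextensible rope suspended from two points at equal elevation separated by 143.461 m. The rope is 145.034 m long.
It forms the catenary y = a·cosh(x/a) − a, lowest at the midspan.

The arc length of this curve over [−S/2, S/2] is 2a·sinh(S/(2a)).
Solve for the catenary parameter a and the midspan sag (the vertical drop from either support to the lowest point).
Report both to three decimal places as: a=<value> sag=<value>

seed: a₀ = √(S³/(24(L−S))) = √(143.461³/(24·1.573)) = 279.660287
iter 1: u=0.256492  f(a)=+5.182e-03  f'(a)=-1.132e-02  a ← 279.660287 − (+5.182e-03/-1.132e-02) = 280.117947
iter 2: u=0.256072  f(a)=+1.275e-05  f'(a)=-1.127e-02  a ← 280.117947 − (+1.275e-05/-1.127e-02) = 280.119078
iter 3: u=0.256071  f(a)=+7.756e-11  f'(a)=-1.127e-02  a ← 280.119078 − (+7.756e-11/-1.127e-02) = 280.119078
iter 4: u=0.256071  f(a)=+2.842e-14  f'(a)=-1.127e-02  a ← 280.119078 − (+2.842e-14/-1.127e-02) = 280.119078
converged: |Δa| < 1e-12 after 4 iterations
sag = a·(cosh(S/(2a)) − 1) = 280.119078·(cosh(0.256071) − 1) = 9.234362
T_max/T_min = cosh(S/(2a)) = 1.032966

a=280.119 sag=9.234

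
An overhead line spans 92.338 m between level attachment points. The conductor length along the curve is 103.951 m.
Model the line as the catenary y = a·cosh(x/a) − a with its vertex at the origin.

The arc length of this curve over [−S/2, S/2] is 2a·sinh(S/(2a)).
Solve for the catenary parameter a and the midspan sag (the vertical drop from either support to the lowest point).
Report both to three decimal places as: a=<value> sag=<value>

a=54.124 sag=20.915

seed: a₀ = √(S³/(24(L−S))) = √(92.338³/(24·11.613)) = 53.148726
iter 1: u=0.868676  f(a)=+4.461e-01  f'(a)=-4.709e-01  a ← 53.148726 − (+4.461e-01/-4.709e-01) = 54.096133
iter 2: u=0.853462  f(a)=+1.221e-02  f'(a)=-4.454e-01  a ← 54.096133 − (+1.221e-02/-4.454e-01) = 54.123540
iter 3: u=0.853030  f(a)=+9.712e-06  f'(a)=-4.447e-01  a ← 54.123540 − (+9.712e-06/-4.447e-01) = 54.123562
iter 4: u=0.853030  f(a)=+6.168e-12  f'(a)=-4.447e-01  a ← 54.123562 − (+6.168e-12/-4.447e-01) = 54.123562
converged: |Δa| < 1e-12 after 4 iterations
sag = a·(cosh(S/(2a)) − 1) = 54.123562·(cosh(0.853030) − 1) = 20.915178
T_max/T_min = cosh(S/(2a)) = 1.386434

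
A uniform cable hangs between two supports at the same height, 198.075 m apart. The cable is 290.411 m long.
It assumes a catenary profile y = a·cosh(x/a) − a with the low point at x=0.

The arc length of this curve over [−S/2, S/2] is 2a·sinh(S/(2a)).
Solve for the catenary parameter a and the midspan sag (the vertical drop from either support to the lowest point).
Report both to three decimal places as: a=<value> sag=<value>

a=62.982 sag=95.294

seed: a₀ = √(S³/(24(L−S))) = √(198.075³/(24·92.336)) = 59.217947
iter 1: u=1.672424  f(a)=+1.381e+01  f'(a)=-4.083e+00  a ← 59.217947 − (+1.381e+01/-4.083e+00) = 62.600003
iter 2: u=1.582069  f(a)=+1.271e+00  f'(a)=-3.363e+00  a ← 62.600003 − (+1.271e+00/-3.363e+00) = 62.978053
iter 3: u=1.572572  f(a)=+1.319e-02  f'(a)=-3.293e+00  a ← 62.978053 − (+1.319e-02/-3.293e+00) = 62.982057
iter 4: u=1.572472  f(a)=+1.452e-06  f'(a)=-3.292e+00  a ← 62.982057 − (+1.452e-06/-3.292e+00) = 62.982058
iter 5: u=1.572472  f(a)=+1.137e-13  f'(a)=-3.292e+00  a ← 62.982058 − (+1.137e-13/-3.292e+00) = 62.982058
converged: |Δa| < 1e-12 after 5 iterations
sag = a·(cosh(S/(2a)) − 1) = 62.982058·(cosh(1.572472) − 1) = 95.294210
T_max/T_min = cosh(S/(2a)) = 2.513037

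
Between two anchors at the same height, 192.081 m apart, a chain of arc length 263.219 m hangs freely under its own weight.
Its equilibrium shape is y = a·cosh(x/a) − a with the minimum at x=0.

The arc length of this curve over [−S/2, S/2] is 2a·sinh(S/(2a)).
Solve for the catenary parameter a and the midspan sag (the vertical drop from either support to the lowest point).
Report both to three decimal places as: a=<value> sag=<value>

seed: a₀ = √(S³/(24(L−S))) = √(192.081³/(24·71.138)) = 64.427335
iter 1: u=1.490679  f(a)=+8.335e+00  f'(a)=-2.740e+00  a ← 64.427335 − (+8.335e+00/-2.740e+00) = 67.469808
iter 2: u=1.423459  f(a)=+6.268e-01  f'(a)=-2.342e+00  a ← 67.469808 − (+6.268e-01/-2.342e+00) = 67.737472
iter 3: u=1.417834  f(a)=+4.182e-03  f'(a)=-2.311e+00  a ← 67.737472 − (+4.182e-03/-2.311e+00) = 67.739282
iter 4: u=1.417796  f(a)=+1.888e-07  f'(a)=-2.310e+00  a ← 67.739282 − (+1.888e-07/-2.310e+00) = 67.739282
iter 5: u=1.417796  f(a)=+5.684e-14  f'(a)=-2.310e+00  a ← 67.739282 − (+5.684e-14/-2.310e+00) = 67.739282
converged: |Δa| < 1e-12 after 5 iterations
sag = a·(cosh(S/(2a)) − 1) = 67.739282·(cosh(1.417796) − 1) = 80.279875
T_max/T_min = cosh(S/(2a)) = 2.185130

a=67.739 sag=80.280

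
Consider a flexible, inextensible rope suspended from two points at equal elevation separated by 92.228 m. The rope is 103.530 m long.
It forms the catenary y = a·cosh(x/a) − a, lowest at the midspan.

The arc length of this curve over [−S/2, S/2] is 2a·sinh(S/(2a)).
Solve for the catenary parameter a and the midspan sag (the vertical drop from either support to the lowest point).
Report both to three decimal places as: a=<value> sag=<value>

a=54.741 sag=20.600

seed: a₀ = √(S³/(24(L−S))) = √(92.228³/(24·11.302)) = 53.778776
iter 1: u=0.857476  f(a)=+4.228e-01  f'(a)=-4.520e-01  a ← 53.778776 − (+4.228e-01/-4.520e-01) = 54.714192
iter 2: u=0.842816  f(a)=+1.128e-02  f'(a)=-4.282e-01  a ← 54.714192 − (+1.128e-02/-4.282e-01) = 54.740546
iter 3: u=0.842410  f(a)=+8.526e-06  f'(a)=-4.276e-01  a ← 54.740546 − (+8.526e-06/-4.276e-01) = 54.740566
iter 4: u=0.842410  f(a)=+4.889e-12  f'(a)=-4.276e-01  a ← 54.740566 − (+4.889e-12/-4.276e-01) = 54.740566
converged: |Δa| < 1e-12 after 4 iterations
sag = a·(cosh(S/(2a)) − 1) = 54.740566·(cosh(0.842410) − 1) = 20.599628
T_max/T_min = cosh(S/(2a)) = 1.376314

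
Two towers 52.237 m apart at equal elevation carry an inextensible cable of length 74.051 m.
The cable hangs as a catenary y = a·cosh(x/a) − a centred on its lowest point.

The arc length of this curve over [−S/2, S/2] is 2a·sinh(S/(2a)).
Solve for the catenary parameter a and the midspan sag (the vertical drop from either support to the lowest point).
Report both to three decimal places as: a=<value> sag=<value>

seed: a₀ = √(S³/(24(L−S))) = √(52.237³/(24·21.814)) = 16.500385
iter 1: u=1.582903  f(a)=+2.902e+00  f'(a)=-3.369e+00  a ← 16.500385 − (+2.902e+00/-3.369e+00) = 17.361757
iter 2: u=1.504370  f(a)=+2.427e-01  f'(a)=-2.827e+00  a ← 17.361757 − (+2.427e-01/-2.827e+00) = 17.447617
iter 3: u=1.496967  f(a)=+2.040e-03  f'(a)=-2.779e+00  a ← 17.447617 − (+2.040e-03/-2.779e+00) = 17.448351
iter 4: u=1.496904  f(a)=+1.469e-07  f'(a)=-2.779e+00  a ← 17.448351 − (+1.469e-07/-2.779e+00) = 17.448352
iter 5: u=1.496904  f(a)=-2.842e-14  f'(a)=-2.779e+00  a ← 17.448352 − (-2.842e-14/-2.779e+00) = 17.448352
converged: |Δa| < 1e-12 after 5 iterations
sag = a·(cosh(S/(2a)) − 1) = 17.448352·(cosh(1.496904) − 1) = 23.482476
T_max/T_min = cosh(S/(2a)) = 2.345828

a=17.448 sag=23.482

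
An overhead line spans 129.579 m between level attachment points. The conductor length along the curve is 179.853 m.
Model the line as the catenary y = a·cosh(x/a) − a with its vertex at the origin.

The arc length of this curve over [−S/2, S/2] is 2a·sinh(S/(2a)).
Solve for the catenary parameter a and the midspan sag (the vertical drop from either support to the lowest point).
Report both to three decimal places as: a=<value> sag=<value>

a=44.744 sag=55.699

seed: a₀ = √(S³/(24(L−S))) = √(129.579³/(24·50.274)) = 42.464361
iter 1: u=1.525738  f(a)=+6.187e+00  f'(a)=-2.967e+00  a ← 42.464361 − (+6.187e+00/-2.967e+00) = 44.549594
iter 2: u=1.454323  f(a)=+4.849e-01  f'(a)=-2.518e+00  a ← 44.549594 − (+4.849e-01/-2.518e+00) = 44.742130
iter 3: u=1.448065  f(a)=+3.539e-03  f'(a)=-2.482e+00  a ← 44.742130 − (+3.539e-03/-2.482e+00) = 44.743556
iter 4: u=1.448019  f(a)=+1.915e-07  f'(a)=-2.482e+00  a ← 44.743556 − (+1.915e-07/-2.482e+00) = 44.743556
iter 5: u=1.448019  f(a)=+0.000e+00  f'(a)=-2.482e+00  a ← 44.743556 − (+0.000e+00/-2.482e+00) = 44.743556
converged: |Δa| < 1e-12 after 5 iterations
sag = a·(cosh(S/(2a)) − 1) = 44.743556·(cosh(1.448019) − 1) = 55.699270
T_max/T_min = cosh(S/(2a)) = 2.244856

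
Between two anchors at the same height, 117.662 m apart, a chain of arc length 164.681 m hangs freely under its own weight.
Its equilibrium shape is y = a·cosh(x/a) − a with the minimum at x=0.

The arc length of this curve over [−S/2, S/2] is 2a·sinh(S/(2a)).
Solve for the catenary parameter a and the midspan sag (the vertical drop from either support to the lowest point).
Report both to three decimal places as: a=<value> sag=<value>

seed: a₀ = √(S³/(24(L−S))) = √(117.662³/(24·47.019)) = 37.993738
iter 1: u=1.548439  f(a)=+5.970e+00  f'(a)=-3.122e+00  a ← 37.993738 − (+5.970e+00/-3.122e+00) = 39.906024
iter 2: u=1.474239  f(a)=+4.803e-01  f'(a)=-2.638e+00  a ← 39.906024 − (+4.803e-01/-2.638e+00) = 40.088102
iter 3: u=1.467543  f(a)=+3.710e-03  f'(a)=-2.597e+00  a ← 40.088102 − (+3.710e-03/-2.597e+00) = 40.089531
iter 4: u=1.467490  f(a)=+2.252e-07  f'(a)=-2.597e+00  a ← 40.089531 − (+2.252e-07/-2.597e+00) = 40.089531
iter 5: u=1.467490  f(a)=-2.842e-14  f'(a)=-2.597e+00  a ← 40.089531 − (-2.842e-14/-2.597e+00) = 40.089531
converged: |Δa| < 1e-12 after 5 iterations
sag = a·(cosh(S/(2a)) − 1) = 40.089531·(cosh(1.467490) − 1) = 51.491736
T_max/T_min = cosh(S/(2a)) = 2.284419

a=40.090 sag=51.492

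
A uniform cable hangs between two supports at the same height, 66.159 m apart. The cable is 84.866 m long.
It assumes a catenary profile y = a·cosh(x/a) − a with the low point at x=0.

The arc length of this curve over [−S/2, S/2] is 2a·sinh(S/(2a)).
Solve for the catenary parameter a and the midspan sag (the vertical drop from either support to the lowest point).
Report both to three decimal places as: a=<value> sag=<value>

seed: a₀ = √(S³/(24(L−S))) = √(66.159³/(24·18.707)) = 25.396607
iter 1: u=1.302516  f(a)=+1.653e+00  f'(a)=-1.739e+00  a ← 25.396607 − (+1.653e+00/-1.739e+00) = 26.347003
iter 2: u=1.255532  f(a)=+9.729e-02  f'(a)=-1.539e+00  a ← 26.347003 − (+9.729e-02/-1.539e+00) = 26.410199
iter 3: u=1.252528  f(a)=+3.839e-04  f'(a)=-1.527e+00  a ← 26.410199 − (+3.839e-04/-1.527e+00) = 26.410450
iter 4: u=1.252516  f(a)=+6.030e-09  f'(a)=-1.527e+00  a ← 26.410450 − (+6.030e-09/-1.527e+00) = 26.410450
iter 5: u=1.252516  f(a)=+1.421e-14  f'(a)=-1.527e+00  a ← 26.410450 − (+1.421e-14/-1.527e+00) = 26.410450
converged: |Δa| < 1e-12 after 5 iterations
sag = a·(cosh(S/(2a)) − 1) = 26.410450·(cosh(1.252516) − 1) = 23.570260
T_max/T_min = cosh(S/(2a)) = 1.892460

a=26.410 sag=23.570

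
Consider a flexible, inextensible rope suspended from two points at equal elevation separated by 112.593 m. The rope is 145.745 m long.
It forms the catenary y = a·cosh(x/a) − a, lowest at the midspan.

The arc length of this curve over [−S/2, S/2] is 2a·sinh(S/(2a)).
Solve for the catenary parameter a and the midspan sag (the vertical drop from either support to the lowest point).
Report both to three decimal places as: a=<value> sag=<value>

seed: a₀ = √(S³/(24(L−S))) = √(112.593³/(24·33.152)) = 42.355187
iter 1: u=1.329152  f(a)=+3.055e+00  f'(a)=-1.860e+00  a ← 42.355187 − (+3.055e+00/-1.860e+00) = 43.997453
iter 2: u=1.279540  f(a)=+1.866e-01  f'(a)=-1.639e+00  a ← 43.997453 − (+1.866e-01/-1.639e+00) = 44.111329
iter 3: u=1.276237  f(a)=+7.972e-04  f'(a)=-1.625e+00  a ← 44.111329 − (+7.972e-04/-1.625e+00) = 44.111820
iter 4: u=1.276223  f(a)=+1.468e-08  f'(a)=-1.625e+00  a ← 44.111820 − (+1.468e-08/-1.625e+00) = 44.111820
iter 5: u=1.276223  f(a)=-2.842e-14  f'(a)=-1.625e+00  a ← 44.111820 − (-2.842e-14/-1.625e+00) = 44.111820
converged: |Δa| < 1e-12 after 5 iterations
sag = a·(cosh(S/(2a)) − 1) = 44.111820·(cosh(1.276223) − 1) = 41.071828
T_max/T_min = cosh(S/(2a)) = 1.931084

a=44.112 sag=41.072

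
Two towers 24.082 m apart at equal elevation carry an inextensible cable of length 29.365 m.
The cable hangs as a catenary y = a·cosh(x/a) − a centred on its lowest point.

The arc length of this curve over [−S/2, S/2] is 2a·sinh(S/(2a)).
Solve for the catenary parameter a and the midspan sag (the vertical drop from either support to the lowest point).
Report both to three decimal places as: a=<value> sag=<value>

a=10.824 sag=7.417

seed: a₀ = √(S³/(24(L−S))) = √(24.082³/(24·5.283)) = 10.495253
iter 1: u=1.147281  f(a)=+3.588e-01  f'(a)=-1.146e+00  a ← 10.495253 − (+3.588e-01/-1.146e+00) = 10.808429
iter 2: u=1.114038  f(a)=+1.669e-02  f'(a)=-1.041e+00  a ← 10.808429 − (+1.669e-02/-1.041e+00) = 10.824452
iter 3: u=1.112389  f(a)=+3.998e-05  f'(a)=-1.036e+00  a ← 10.824452 − (+3.998e-05/-1.036e+00) = 10.824491
iter 4: u=1.112385  f(a)=+2.308e-10  f'(a)=-1.036e+00  a ← 10.824491 − (+2.308e-10/-1.036e+00) = 10.824491
iter 5: u=1.112385  f(a)=-3.553e-15  f'(a)=-1.036e+00  a ← 10.824491 − (-3.553e-15/-1.036e+00) = 10.824491
converged: |Δa| < 1e-12 after 5 iterations
sag = a·(cosh(S/(2a)) − 1) = 10.824491·(cosh(1.112385) − 1) = 7.416820
T_max/T_min = cosh(S/(2a)) = 1.685189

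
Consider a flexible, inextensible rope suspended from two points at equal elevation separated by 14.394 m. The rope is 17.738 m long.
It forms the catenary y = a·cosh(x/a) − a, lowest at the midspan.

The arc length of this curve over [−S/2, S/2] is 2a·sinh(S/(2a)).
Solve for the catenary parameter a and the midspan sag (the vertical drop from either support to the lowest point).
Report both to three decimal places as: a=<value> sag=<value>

a=6.298 sag=4.580

seed: a₀ = √(S³/(24(L−S))) = √(14.394³/(24·3.344)) = 6.095839
iter 1: u=1.180641  f(a)=+2.409e-01  f'(a)=-1.258e+00  a ← 6.095839 − (+2.409e-01/-1.258e+00) = 6.287390
iter 2: u=1.144672  f(a)=+1.182e-02  f'(a)=-1.137e+00  a ← 6.287390 − (+1.182e-02/-1.137e+00) = 6.297787
iter 3: u=1.142782  f(a)=+3.172e-05  f'(a)=-1.131e+00  a ← 6.297787 − (+3.172e-05/-1.131e+00) = 6.297815
iter 4: u=1.142777  f(a)=+2.297e-10  f'(a)=-1.131e+00  a ← 6.297815 − (+2.297e-10/-1.131e+00) = 6.297815
iter 5: u=1.142777  f(a)=+0.000e+00  f'(a)=-1.131e+00  a ← 6.297815 − (+0.000e+00/-1.131e+00) = 6.297815
converged: |Δa| < 1e-12 after 5 iterations
sag = a·(cosh(S/(2a)) − 1) = 6.297815·(cosh(1.142777) − 1) = 4.579760
T_max/T_min = cosh(S/(2a)) = 1.727198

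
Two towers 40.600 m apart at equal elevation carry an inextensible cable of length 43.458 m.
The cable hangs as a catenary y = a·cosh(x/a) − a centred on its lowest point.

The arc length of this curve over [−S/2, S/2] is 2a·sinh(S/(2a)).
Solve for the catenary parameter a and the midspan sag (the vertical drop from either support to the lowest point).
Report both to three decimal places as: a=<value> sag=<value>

a=31.560 sag=6.757

seed: a₀ = √(S³/(24(L−S))) = √(40.600³/(24·2.858)) = 31.235777
iter 1: u=0.649896  f(a)=+6.097e-02  f'(a)=-1.908e-01  a ← 31.235777 − (+6.097e-02/-1.908e-01) = 31.555238
iter 2: u=0.643316  f(a)=+9.479e-04  f'(a)=-1.849e-01  a ← 31.555238 − (+9.479e-04/-1.849e-01) = 31.560363
iter 3: u=0.643212  f(a)=+2.372e-07  f'(a)=-1.849e-01  a ← 31.560363 − (+2.372e-07/-1.849e-01) = 31.560364
iter 4: u=0.643212  f(a)=+1.421e-14  f'(a)=-1.849e-01  a ← 31.560364 − (+1.421e-14/-1.849e-01) = 31.560364
converged: |Δa| < 1e-12 after 4 iterations
sag = a·(cosh(S/(2a)) − 1) = 31.560364·(cosh(0.643212) − 1) = 6.756812
T_max/T_min = cosh(S/(2a)) = 1.214092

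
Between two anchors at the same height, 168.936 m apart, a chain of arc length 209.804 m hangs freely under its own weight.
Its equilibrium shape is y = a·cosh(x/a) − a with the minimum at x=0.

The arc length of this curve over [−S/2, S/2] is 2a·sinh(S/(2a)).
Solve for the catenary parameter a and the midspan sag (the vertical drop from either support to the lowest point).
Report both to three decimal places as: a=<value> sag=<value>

a=72.525 sag=55.006

seed: a₀ = √(S³/(24(L−S))) = √(168.936³/(24·40.868)) = 70.110973
iter 1: u=1.204776  f(a)=+3.071e+00  f'(a)=-1.344e+00  a ← 70.110973 − (+3.071e+00/-1.344e+00) = 72.395554
iter 2: u=1.166757  f(a)=+1.565e-01  f'(a)=-1.210e+00  a ← 72.395554 − (+1.565e-01/-1.210e+00) = 72.524845
iter 3: u=1.164677  f(a)=+4.546e-04  f'(a)=-1.203e+00  a ← 72.524845 − (+4.546e-04/-1.203e+00) = 72.525223
iter 4: u=1.164671  f(a)=+3.862e-09  f'(a)=-1.203e+00  a ← 72.525223 − (+3.862e-09/-1.203e+00) = 72.525223
iter 5: u=1.164671  f(a)=+2.842e-14  f'(a)=-1.203e+00  a ← 72.525223 − (+2.842e-14/-1.203e+00) = 72.525223
converged: |Δa| < 1e-12 after 5 iterations
sag = a·(cosh(S/(2a)) − 1) = 72.525223·(cosh(1.164671) − 1) = 55.006489
T_max/T_min = cosh(S/(2a)) = 1.758446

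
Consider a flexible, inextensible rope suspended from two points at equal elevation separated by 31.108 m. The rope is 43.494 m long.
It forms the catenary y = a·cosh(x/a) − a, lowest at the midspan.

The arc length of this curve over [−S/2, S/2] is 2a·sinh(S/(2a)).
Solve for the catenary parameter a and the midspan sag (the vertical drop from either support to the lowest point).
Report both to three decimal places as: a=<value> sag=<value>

a=10.616 sag=13.584

seed: a₀ = √(S³/(24(L−S))) = √(31.108³/(24·12.386)) = 10.063220
iter 1: u=1.545629  f(a)=+1.566e+00  f'(a)=-3.102e+00  a ← 10.063220 − (+1.566e+00/-3.102e+00) = 10.568188
iter 2: u=1.471776  f(a)=+1.256e-01  f'(a)=-2.623e+00  a ← 10.568188 − (+1.256e-01/-2.623e+00) = 10.616086
iter 3: u=1.465135  f(a)=+9.637e-04  f'(a)=-2.583e+00  a ← 10.616086 − (+9.637e-04/-2.583e+00) = 10.616460
iter 4: u=1.465084  f(a)=+5.767e-08  f'(a)=-2.582e+00  a ← 10.616460 − (+5.767e-08/-2.582e+00) = 10.616460
iter 5: u=1.465084  f(a)=+7.105e-15  f'(a)=-2.582e+00  a ← 10.616460 − (+7.105e-15/-2.582e+00) = 10.616460
converged: |Δa| < 1e-12 after 5 iterations
sag = a·(cosh(S/(2a)) − 1) = 10.616460·(cosh(1.465084) − 1) = 13.583566
T_max/T_min = cosh(S/(2a)) = 2.279482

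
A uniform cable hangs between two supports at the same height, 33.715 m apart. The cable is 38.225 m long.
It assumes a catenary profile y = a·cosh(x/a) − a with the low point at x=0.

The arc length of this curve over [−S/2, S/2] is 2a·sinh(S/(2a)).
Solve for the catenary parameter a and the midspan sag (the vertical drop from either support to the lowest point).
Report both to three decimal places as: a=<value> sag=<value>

seed: a₀ = √(S³/(24(L−S))) = √(33.715³/(24·4.510)) = 18.816587
iter 1: u=0.895885  f(a)=+1.845e-01  f'(a)=-5.190e-01  a ← 18.816587 − (+1.845e-01/-5.190e-01) = 19.172080
iter 2: u=0.879273  f(a)=+5.358e-03  f'(a)=-4.892e-01  a ← 19.172080 − (+5.358e-03/-4.892e-01) = 19.183033
iter 3: u=0.878771  f(a)=+4.819e-06  f'(a)=-4.883e-01  a ← 19.183033 − (+4.819e-06/-4.883e-01) = 19.183042
iter 4: u=0.878771  f(a)=+3.908e-12  f'(a)=-4.883e-01  a ← 19.183042 − (+3.908e-12/-4.883e-01) = 19.183042
converged: |Δa| < 1e-12 after 4 iterations
sag = a·(cosh(S/(2a)) − 1) = 19.183042·(cosh(0.878771) − 1) = 7.896041
T_max/T_min = cosh(S/(2a)) = 1.411616

a=19.183 sag=7.896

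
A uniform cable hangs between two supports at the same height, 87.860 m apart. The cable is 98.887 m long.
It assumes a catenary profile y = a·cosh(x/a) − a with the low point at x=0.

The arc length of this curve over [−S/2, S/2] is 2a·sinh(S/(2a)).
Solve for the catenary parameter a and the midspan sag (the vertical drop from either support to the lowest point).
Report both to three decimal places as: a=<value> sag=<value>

seed: a₀ = √(S³/(24(L−S))) = √(87.860³/(24·11.027)) = 50.623538
iter 1: u=0.867778  f(a)=+4.227e-01  f'(a)=-4.693e-01  a ← 50.623538 − (+4.227e-01/-4.693e-01) = 51.524171
iter 2: u=0.852610  f(a)=+1.154e-02  f'(a)=-4.440e-01  a ← 51.524171 − (+1.154e-02/-4.440e-01) = 51.550171
iter 3: u=0.852180  f(a)=+9.147e-06  f'(a)=-4.433e-01  a ← 51.550171 − (+9.147e-06/-4.433e-01) = 51.550192
iter 4: u=0.852179  f(a)=+5.755e-12  f'(a)=-4.433e-01  a ← 51.550192 − (+5.755e-12/-4.433e-01) = 51.550192
converged: |Δa| < 1e-12 after 4 iterations
sag = a·(cosh(S/(2a)) − 1) = 51.550192·(cosh(0.852179) − 1) = 19.878668
T_max/T_min = cosh(S/(2a)) = 1.385618

a=51.550 sag=19.879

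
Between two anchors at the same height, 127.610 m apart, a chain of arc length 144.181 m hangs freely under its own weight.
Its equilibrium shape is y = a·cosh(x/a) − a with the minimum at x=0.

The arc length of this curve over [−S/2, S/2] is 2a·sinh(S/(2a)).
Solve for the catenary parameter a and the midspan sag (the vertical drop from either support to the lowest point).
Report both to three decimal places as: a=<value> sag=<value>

a=73.653 sag=29.409

seed: a₀ = √(S³/(24(L−S))) = √(127.610³/(24·16.571)) = 72.284817
iter 1: u=0.882689  f(a)=+6.577e-01  f'(a)=-4.952e-01  a ← 72.284817 − (+6.577e-01/-4.952e-01) = 73.612828
iter 2: u=0.866765  f(a)=+1.856e-02  f'(a)=-4.676e-01  a ← 73.612828 − (+1.856e-02/-4.676e-01) = 73.652521
iter 3: u=0.866298  f(a)=+1.574e-05  f'(a)=-4.668e-01  a ← 73.652521 − (+1.574e-05/-4.668e-01) = 73.652555
iter 4: u=0.866297  f(a)=+1.134e-11  f'(a)=-4.668e-01  a ← 73.652555 − (+1.134e-11/-4.668e-01) = 73.652555
converged: |Δa| < 1e-12 after 4 iterations
sag = a·(cosh(S/(2a)) − 1) = 73.652555·(cosh(0.866297) − 1) = 29.409266
T_max/T_min = cosh(S/(2a)) = 1.399297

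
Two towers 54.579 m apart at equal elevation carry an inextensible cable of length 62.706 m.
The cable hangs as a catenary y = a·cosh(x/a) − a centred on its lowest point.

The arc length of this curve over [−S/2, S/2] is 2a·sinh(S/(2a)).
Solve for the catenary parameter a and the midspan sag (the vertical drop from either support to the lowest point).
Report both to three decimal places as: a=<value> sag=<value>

seed: a₀ = √(S³/(24(L−S))) = √(54.579³/(24·8.127)) = 28.871385
iter 1: u=0.945209  f(a)=+3.709e-01  f'(a)=-6.149e-01  a ← 28.871385 − (+3.709e-01/-6.149e-01) = 29.474499
iter 2: u=0.925868  f(a)=+1.194e-02  f'(a)=-5.759e-01  a ← 29.474499 − (+1.194e-02/-5.759e-01) = 29.495231
iter 3: u=0.925217  f(a)=+1.329e-05  f'(a)=-5.746e-01  a ← 29.495231 − (+1.329e-05/-5.746e-01) = 29.495254
iter 4: u=0.925217  f(a)=+1.651e-11  f'(a)=-5.746e-01  a ← 29.495254 − (+1.651e-11/-5.746e-01) = 29.495254
converged: |Δa| < 1e-12 after 4 iterations
sag = a·(cosh(S/(2a)) − 1) = 29.495254·(cosh(0.925217) − 1) = 13.551007
T_max/T_min = cosh(S/(2a)) = 1.459430

a=29.495 sag=13.551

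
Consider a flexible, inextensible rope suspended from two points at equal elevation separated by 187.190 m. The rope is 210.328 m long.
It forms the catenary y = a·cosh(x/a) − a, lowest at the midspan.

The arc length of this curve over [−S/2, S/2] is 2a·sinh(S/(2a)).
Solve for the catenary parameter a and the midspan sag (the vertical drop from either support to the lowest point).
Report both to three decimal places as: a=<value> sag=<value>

a=110.642 sag=42.005

seed: a₀ = √(S³/(24(L−S))) = √(187.190³/(24·23.138)) = 108.681453
iter 1: u=0.861186  f(a)=+8.733e-01  f'(a)=-4.582e-01  a ← 108.681453 − (+8.733e-01/-4.582e-01) = 110.587330
iter 2: u=0.846345  f(a)=+2.350e-02  f'(a)=-4.339e-01  a ← 110.587330 − (+2.350e-02/-4.339e-01) = 110.641500
iter 3: u=0.845930  f(a)=+1.806e-05  f'(a)=-4.332e-01  a ← 110.641500 − (+1.806e-05/-4.332e-01) = 110.641541
iter 4: u=0.845930  f(a)=+1.069e-11  f'(a)=-4.332e-01  a ← 110.641541 − (+1.069e-11/-4.332e-01) = 110.641541
converged: |Δa| < 1e-12 after 4 iterations
sag = a·(cosh(S/(2a)) − 1) = 110.641541·(cosh(0.845930) − 1) = 42.005167
T_max/T_min = cosh(S/(2a)) = 1.379651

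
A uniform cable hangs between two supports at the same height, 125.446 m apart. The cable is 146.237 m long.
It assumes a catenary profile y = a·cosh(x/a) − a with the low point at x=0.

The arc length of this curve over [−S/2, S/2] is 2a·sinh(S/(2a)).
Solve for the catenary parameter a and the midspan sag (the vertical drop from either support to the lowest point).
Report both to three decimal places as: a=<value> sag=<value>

seed: a₀ = √(S³/(24(L−S))) = √(125.446³/(24·20.791)) = 62.898736
iter 1: u=0.997206  f(a)=+1.059e+00  f'(a)=-7.292e-01  a ← 62.898736 − (+1.059e+00/-7.292e-01) = 64.350391
iter 2: u=0.974710  f(a)=+3.776e-02  f'(a)=-6.780e-01  a ← 64.350391 − (+3.776e-02/-6.780e-01) = 64.406074
iter 3: u=0.973868  f(a)=+5.196e-05  f'(a)=-6.762e-01  a ← 64.406074 − (+5.196e-05/-6.762e-01) = 64.406151
iter 4: u=0.973867  f(a)=+9.874e-11  f'(a)=-6.762e-01  a ← 64.406151 − (+9.874e-11/-6.762e-01) = 64.406151
iter 5: u=0.973867  f(a)=+2.842e-14  f'(a)=-6.762e-01  a ← 64.406151 − (+2.842e-14/-6.762e-01) = 64.406151
converged: |Δa| < 1e-12 after 5 iterations
sag = a·(cosh(S/(2a)) − 1) = 64.406151·(cosh(0.973867) − 1) = 33.033406
T_max/T_min = cosh(S/(2a)) = 1.512892

a=64.406 sag=33.033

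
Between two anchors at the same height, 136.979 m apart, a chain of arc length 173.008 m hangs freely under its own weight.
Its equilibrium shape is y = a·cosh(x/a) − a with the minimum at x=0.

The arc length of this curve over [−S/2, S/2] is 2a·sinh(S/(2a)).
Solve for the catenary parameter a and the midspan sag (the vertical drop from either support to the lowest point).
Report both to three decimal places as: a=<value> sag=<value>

seed: a₀ = √(S³/(24(L−S))) = √(136.979³/(24·36.029)) = 54.519173
iter 1: u=1.256246  f(a)=+2.952e+00  f'(a)=-1.542e+00  a ← 54.519173 − (+2.952e+00/-1.542e+00) = 56.433193
iter 2: u=1.213639  f(a)=+1.626e-01  f'(a)=-1.377e+00  a ← 56.433193 − (+1.626e-01/-1.377e+00) = 56.551289
iter 3: u=1.211104  f(a)=+5.568e-04  f'(a)=-1.367e+00  a ← 56.551289 − (+5.568e-04/-1.367e+00) = 56.551696
iter 4: u=1.211095  f(a)=+6.578e-09  f'(a)=-1.367e+00  a ← 56.551696 − (+6.578e-09/-1.367e+00) = 56.551696
iter 5: u=1.211095  f(a)=+2.842e-14  f'(a)=-1.367e+00  a ← 56.551696 − (+2.842e-14/-1.367e+00) = 56.551696
converged: |Δa| < 1e-12 after 5 iterations
sag = a·(cosh(S/(2a)) − 1) = 56.551696·(cosh(1.211095) − 1) = 46.797403
T_max/T_min = cosh(S/(2a)) = 1.827515

a=56.552 sag=46.797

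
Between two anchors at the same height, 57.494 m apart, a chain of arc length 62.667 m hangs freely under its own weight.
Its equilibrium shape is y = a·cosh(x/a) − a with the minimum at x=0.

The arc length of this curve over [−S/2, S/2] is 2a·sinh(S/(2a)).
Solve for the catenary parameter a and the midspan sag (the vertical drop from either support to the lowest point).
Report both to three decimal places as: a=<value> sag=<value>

seed: a₀ = √(S³/(24(L−S))) = √(57.494³/(24·5.173)) = 39.125232
iter 1: u=0.734743  f(a)=+1.414e-01  f'(a)=-2.790e-01  a ← 39.125232 − (+1.414e-01/-2.790e-01) = 39.632210
iter 2: u=0.725344  f(a)=+2.796e-03  f'(a)=-2.681e-01  a ← 39.632210 − (+2.796e-03/-2.681e-01) = 39.642641
iter 3: u=0.725154  f(a)=+1.142e-06  f'(a)=-2.678e-01  a ← 39.642641 − (+1.142e-06/-2.678e-01) = 39.642645
iter 4: u=0.725153  f(a)=+1.847e-13  f'(a)=-2.678e-01  a ← 39.642645 − (+1.847e-13/-2.678e-01) = 39.642645
converged: |Δa| < 1e-12 after 4 iterations
sag = a·(cosh(S/(2a)) − 1) = 39.642645·(cosh(0.725153) − 1) = 10.887816
T_max/T_min = cosh(S/(2a)) = 1.274649

a=39.643 sag=10.888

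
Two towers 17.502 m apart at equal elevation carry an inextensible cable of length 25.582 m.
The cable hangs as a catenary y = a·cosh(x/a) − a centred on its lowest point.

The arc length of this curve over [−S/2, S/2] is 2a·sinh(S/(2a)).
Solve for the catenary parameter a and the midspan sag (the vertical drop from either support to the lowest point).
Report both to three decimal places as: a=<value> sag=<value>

seed: a₀ = √(S³/(24(L−S))) = √(17.502³/(24·8.080)) = 5.257996
iter 1: u=1.664322  f(a)=+1.196e+00  f'(a)=-4.013e+00  a ← 5.257996 − (+1.196e+00/-4.013e+00) = 5.555942
iter 2: u=1.575070  f(a)=+1.092e-01  f'(a)=-3.311e+00  a ← 5.555942 − (+1.092e-01/-3.311e+00) = 5.588912
iter 3: u=1.565779  f(a)=+1.112e-03  f'(a)=-3.244e+00  a ← 5.588912 − (+1.112e-03/-3.244e+00) = 5.589254
iter 4: u=1.565683  f(a)=+1.179e-07  f'(a)=-3.243e+00  a ← 5.589254 − (+1.179e-07/-3.243e+00) = 5.589254
iter 5: u=1.565683  f(a)=+7.105e-15  f'(a)=-3.243e+00  a ← 5.589254 − (+7.105e-15/-3.243e+00) = 5.589254
converged: |Δa| < 1e-12 after 5 iterations
sag = a·(cosh(S/(2a)) − 1) = 5.589254·(cosh(1.565683) − 1) = 8.369594
T_max/T_min = cosh(S/(2a)) = 2.497444

a=5.589 sag=8.370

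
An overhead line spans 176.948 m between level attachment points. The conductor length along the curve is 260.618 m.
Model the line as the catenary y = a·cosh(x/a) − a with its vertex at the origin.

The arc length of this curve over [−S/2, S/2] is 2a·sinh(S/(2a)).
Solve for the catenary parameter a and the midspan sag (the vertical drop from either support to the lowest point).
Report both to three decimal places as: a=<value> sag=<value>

seed: a₀ = √(S³/(24(L−S))) = √(176.948³/(24·83.670)) = 52.526442
iter 1: u=1.684371  f(a)=+1.270e+01  f'(a)=-4.186e+00  a ← 52.526442 − (+1.270e+01/-4.186e+00) = 55.560964
iter 2: u=1.592377  f(a)=+1.184e+00  f'(a)=-3.439e+00  a ← 55.560964 − (+1.184e+00/-3.439e+00) = 55.905235
iter 3: u=1.582571  f(a)=+1.262e-02  f'(a)=-3.366e+00  a ← 55.905235 − (+1.262e-02/-3.366e+00) = 55.908984
iter 4: u=1.582465  f(a)=+1.468e-06  f'(a)=-3.365e+00  a ← 55.908984 − (+1.468e-06/-3.365e+00) = 55.908984
iter 5: u=1.582465  f(a)=+5.684e-14  f'(a)=-3.365e+00  a ← 55.908984 − (+5.684e-14/-3.365e+00) = 55.908984
converged: |Δa| < 1e-12 after 5 iterations
sag = a·(cosh(S/(2a)) − 1) = 55.908984·(cosh(1.582465) − 1) = 85.887525
T_max/T_min = cosh(S/(2a)) = 2.536203

a=55.909 sag=85.888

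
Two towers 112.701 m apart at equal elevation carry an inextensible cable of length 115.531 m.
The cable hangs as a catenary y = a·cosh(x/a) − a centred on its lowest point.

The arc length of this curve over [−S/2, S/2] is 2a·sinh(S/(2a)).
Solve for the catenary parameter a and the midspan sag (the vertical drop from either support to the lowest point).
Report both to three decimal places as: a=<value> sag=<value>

seed: a₀ = √(S³/(24(L−S))) = √(112.701³/(24·2.830)) = 145.175328
iter 1: u=0.388155  f(a)=+2.140e-02  f'(a)=-3.958e-02  a ← 145.175328 − (+2.140e-02/-3.958e-02) = 145.715923
iter 2: u=0.386715  f(a)=+1.201e-04  f'(a)=-3.913e-02  a ← 145.715923 − (+1.201e-04/-3.913e-02) = 145.718992
iter 3: u=0.386707  f(a)=+3.832e-09  f'(a)=-3.913e-02  a ← 145.718992 − (+3.832e-09/-3.913e-02) = 145.718992
iter 4: u=0.386707  f(a)=-1.421e-14  f'(a)=-3.913e-02  a ← 145.718992 − (-1.421e-14/-3.913e-02) = 145.718992
converged: |Δa| < 1e-12 after 4 iterations
sag = a·(cosh(S/(2a)) − 1) = 145.718992·(cosh(0.386707) − 1) = 11.032013
T_max/T_min = cosh(S/(2a)) = 1.075707

a=145.719 sag=11.032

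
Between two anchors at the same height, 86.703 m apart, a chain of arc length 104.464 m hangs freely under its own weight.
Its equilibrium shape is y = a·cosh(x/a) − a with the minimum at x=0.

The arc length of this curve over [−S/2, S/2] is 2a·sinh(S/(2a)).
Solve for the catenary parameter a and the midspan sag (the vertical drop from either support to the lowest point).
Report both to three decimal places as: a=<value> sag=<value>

seed: a₀ = √(S³/(24(L−S))) = √(86.703³/(24·17.761)) = 39.103160
iter 1: u=1.108644  f(a)=+1.124e+00  f'(a)=-1.025e+00  a ← 39.103160 − (+1.124e+00/-1.025e+00) = 40.199644
iter 2: u=1.078405  f(a)=+4.901e-02  f'(a)=-9.375e-01  a ← 40.199644 − (+4.901e-02/-9.375e-01) = 40.251924
iter 3: u=1.077004  f(a)=+1.026e-04  f'(a)=-9.335e-01  a ← 40.251924 − (+1.026e-04/-9.335e-01) = 40.252034
iter 4: u=1.077001  f(a)=+4.516e-10  f'(a)=-9.335e-01  a ← 40.252034 − (+4.516e-10/-9.335e-01) = 40.252034
iter 5: u=1.077001  f(a)=-1.421e-14  f'(a)=-9.335e-01  a ← 40.252034 − (-1.421e-14/-9.335e-01) = 40.252034
converged: |Δa| < 1e-12 after 5 iterations
sag = a·(cosh(S/(2a)) − 1) = 40.252034·(cosh(1.077001) − 1) = 25.690426
T_max/T_min = cosh(S/(2a)) = 1.638239

a=40.252 sag=25.690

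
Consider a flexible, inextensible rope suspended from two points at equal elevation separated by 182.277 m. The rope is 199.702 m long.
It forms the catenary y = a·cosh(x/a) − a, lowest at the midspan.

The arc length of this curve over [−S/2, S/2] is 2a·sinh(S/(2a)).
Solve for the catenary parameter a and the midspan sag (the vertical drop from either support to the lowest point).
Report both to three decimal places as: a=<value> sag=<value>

seed: a₀ = √(S³/(24(L−S))) = √(182.277³/(24·17.425)) = 120.338833
iter 1: u=0.757349  f(a)=+5.066e-01  f'(a)=-3.066e-01  a ← 120.338833 − (+5.066e-01/-3.066e-01) = 121.991427
iter 2: u=0.747089  f(a)=+1.062e-02  f'(a)=-2.938e-01  a ← 121.991427 − (+1.062e-02/-2.938e-01) = 122.027588
iter 3: u=0.746868  f(a)=+4.895e-06  f'(a)=-2.935e-01  a ← 122.027588 − (+4.895e-06/-2.935e-01) = 122.027605
iter 4: u=0.746868  f(a)=+9.948e-13  f'(a)=-2.935e-01  a ← 122.027605 − (+9.948e-13/-2.935e-01) = 122.027605
converged: |Δa| < 1e-12 after 4 iterations
sag = a·(cosh(S/(2a)) − 1) = 122.027605·(cosh(0.746868) − 1) = 35.645977
T_max/T_min = cosh(S/(2a)) = 1.292114

a=122.028 sag=35.646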